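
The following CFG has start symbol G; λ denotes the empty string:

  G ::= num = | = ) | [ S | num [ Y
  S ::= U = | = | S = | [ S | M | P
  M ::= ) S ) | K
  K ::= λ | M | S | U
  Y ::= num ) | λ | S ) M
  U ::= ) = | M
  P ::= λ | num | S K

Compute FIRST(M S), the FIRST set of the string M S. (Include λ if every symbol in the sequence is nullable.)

Add FIRST(M)\{λ} = { ), =, [, num }; M is nullable, continue.
Add FIRST(S)\{λ} = { ), =, [, num }; S is nullable, continue.
Every symbol is nullable, so include λ.

{ ), =, [, num, λ }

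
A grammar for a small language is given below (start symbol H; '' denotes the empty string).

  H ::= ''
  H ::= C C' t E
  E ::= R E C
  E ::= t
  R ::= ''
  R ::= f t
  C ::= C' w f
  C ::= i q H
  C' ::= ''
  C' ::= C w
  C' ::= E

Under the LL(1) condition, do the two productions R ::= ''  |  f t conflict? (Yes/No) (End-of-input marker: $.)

Yes

FIRST('') = { '' } and FIRST(f t) = { f }.
The first alternative is nullable and FOLLOW(R) = { f, t } shares f with FIRST of the second — conflict.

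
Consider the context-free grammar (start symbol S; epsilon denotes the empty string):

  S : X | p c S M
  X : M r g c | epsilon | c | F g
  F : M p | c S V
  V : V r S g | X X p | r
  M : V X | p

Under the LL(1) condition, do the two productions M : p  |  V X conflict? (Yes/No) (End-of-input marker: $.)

Yes

FIRST(p) = { p } and FIRST(V X) = { c, p, r }.
Both contain p, so the two alternatives are not disjoint — LL(1) conflict.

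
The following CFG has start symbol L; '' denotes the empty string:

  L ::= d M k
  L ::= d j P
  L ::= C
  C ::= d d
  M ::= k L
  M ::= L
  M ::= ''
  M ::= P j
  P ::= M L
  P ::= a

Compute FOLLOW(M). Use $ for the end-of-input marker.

{ d, k }

In L ::= d M k: add FIRST(k) = { k }.
In P ::= M L: add FIRST(L) = { d }.
Union: FOLLOW(M) = { d, k }.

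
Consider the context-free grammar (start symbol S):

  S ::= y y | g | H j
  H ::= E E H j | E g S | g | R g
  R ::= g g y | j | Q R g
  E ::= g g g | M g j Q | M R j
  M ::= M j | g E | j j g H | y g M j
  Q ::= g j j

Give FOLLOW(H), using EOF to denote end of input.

In S ::= H j: add FIRST(j) = { j }.
In H ::= E E H j: add FIRST(j) = { j }.
In M ::= j j g H: H is at the end, add FOLLOW(M) = { g, j }.
Union: FOLLOW(H) = { g, j }.

{ g, j }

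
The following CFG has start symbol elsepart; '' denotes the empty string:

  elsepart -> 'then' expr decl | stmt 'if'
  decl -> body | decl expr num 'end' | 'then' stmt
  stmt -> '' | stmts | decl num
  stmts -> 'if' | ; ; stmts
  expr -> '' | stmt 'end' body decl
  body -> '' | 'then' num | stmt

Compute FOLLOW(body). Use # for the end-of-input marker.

In decl -> body: body is at the end, add FOLLOW(decl) = { #, 'end', 'if', 'then', ;, num }.
In expr -> stmt 'end' body decl: add FIRST(decl)\{''} = { 'end', 'if', 'then', ;, num }.
  Since decl is nullable, also add FOLLOW(expr) = { #, 'end', 'if', 'then', ;, num }.
Union: FOLLOW(body) = { #, 'end', 'if', 'then', ;, num }.

{ #, 'end', 'if', 'then', ;, num }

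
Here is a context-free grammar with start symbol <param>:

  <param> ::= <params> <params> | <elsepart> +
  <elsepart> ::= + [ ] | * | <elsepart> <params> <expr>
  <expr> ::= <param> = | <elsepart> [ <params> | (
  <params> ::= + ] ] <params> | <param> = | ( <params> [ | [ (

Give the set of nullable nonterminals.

{ } (none)

No nonterminal has an empty production or an RHS whose symbols are all nullable.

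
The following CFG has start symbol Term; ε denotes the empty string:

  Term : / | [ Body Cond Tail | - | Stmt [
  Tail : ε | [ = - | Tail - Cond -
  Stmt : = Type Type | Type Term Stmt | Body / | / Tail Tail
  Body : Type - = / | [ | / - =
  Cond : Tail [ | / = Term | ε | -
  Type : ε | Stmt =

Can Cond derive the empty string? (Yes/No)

Cond has an ε-production, so Cond ⇒ ε.

Yes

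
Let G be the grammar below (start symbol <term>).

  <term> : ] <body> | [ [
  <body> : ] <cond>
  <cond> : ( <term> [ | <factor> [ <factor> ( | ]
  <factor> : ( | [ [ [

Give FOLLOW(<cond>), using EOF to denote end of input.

In <body> : ] <cond>: <cond> is at the end, add FOLLOW(<body>) = { EOF, [ }.
Union: FOLLOW(<cond>) = { EOF, [ }.

{ EOF, [ }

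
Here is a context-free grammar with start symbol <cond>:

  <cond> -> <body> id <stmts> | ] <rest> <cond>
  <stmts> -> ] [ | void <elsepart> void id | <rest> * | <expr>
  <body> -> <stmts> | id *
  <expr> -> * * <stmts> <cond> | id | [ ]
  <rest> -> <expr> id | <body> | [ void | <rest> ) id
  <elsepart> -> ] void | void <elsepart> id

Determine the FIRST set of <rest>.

{ *, [, ], id, void }

From <rest> -> <expr> id: add FIRST(<expr>) = { *, [, id }.
From <rest> -> <body>: add FIRST(<body>) = { *, [, ], id, void }.
<rest> -> [ void contributes {[}.
From <rest> -> <rest> ) id: add FIRST(<rest>) = { *, [, ], id, void }.
Union: FIRST(<rest>) = { *, [, ], id, void }.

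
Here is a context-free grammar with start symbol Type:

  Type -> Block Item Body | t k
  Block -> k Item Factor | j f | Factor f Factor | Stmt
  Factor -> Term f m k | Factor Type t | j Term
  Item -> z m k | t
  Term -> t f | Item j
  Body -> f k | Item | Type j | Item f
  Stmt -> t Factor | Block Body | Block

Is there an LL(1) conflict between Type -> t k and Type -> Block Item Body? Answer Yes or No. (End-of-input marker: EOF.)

FIRST(t k) = { t } and FIRST(Block Item Body) = { j, k, t, z }.
Both contain t, so the two alternatives are not disjoint — LL(1) conflict.

Yes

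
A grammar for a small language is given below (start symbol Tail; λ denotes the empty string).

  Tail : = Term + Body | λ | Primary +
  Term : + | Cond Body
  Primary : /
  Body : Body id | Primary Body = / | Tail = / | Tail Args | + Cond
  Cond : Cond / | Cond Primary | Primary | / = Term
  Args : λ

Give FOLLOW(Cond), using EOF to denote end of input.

{ EOF, +, /, =, id }

In Term : Cond Body: add FIRST(Body)\{λ} = { +, /, =, id }.
  Since Body is nullable, also add FOLLOW(Term) = { EOF, +, /, =, id }.
In Body : + Cond: Cond is at the end, add FOLLOW(Body) = { EOF, +, /, =, id }.
In Cond : Cond /: add FIRST(/) = { / }.
In Cond : Cond Primary: add FIRST(Primary) = { / }.
Union: FOLLOW(Cond) = { EOF, +, /, =, id }.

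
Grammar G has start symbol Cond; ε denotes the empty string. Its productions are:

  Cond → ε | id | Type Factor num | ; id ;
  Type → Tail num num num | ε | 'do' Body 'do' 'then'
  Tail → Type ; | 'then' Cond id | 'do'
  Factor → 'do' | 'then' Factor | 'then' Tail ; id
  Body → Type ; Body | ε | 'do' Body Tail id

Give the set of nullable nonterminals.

Directly nullable (have an ε-production): Cond, Type, Body.
No other nonterminal has a production whose RHS symbols are all nullable.

{ Body, Cond, Type }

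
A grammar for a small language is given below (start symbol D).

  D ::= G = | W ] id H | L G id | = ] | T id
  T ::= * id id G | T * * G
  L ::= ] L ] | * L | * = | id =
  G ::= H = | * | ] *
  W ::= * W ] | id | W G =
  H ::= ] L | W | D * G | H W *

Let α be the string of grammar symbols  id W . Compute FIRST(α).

id is a terminal; add {id} and stop.

{ id }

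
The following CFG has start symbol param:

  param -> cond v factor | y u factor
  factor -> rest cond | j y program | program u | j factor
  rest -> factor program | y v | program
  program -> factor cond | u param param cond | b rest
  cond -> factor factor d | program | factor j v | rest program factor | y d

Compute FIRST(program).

From program -> factor cond: add FIRST(factor) = { b, j, u, y }.
program -> u param param cond contributes {u}.
program -> b rest contributes {b}.
Union: FIRST(program) = { b, j, u, y }.

{ b, j, u, y }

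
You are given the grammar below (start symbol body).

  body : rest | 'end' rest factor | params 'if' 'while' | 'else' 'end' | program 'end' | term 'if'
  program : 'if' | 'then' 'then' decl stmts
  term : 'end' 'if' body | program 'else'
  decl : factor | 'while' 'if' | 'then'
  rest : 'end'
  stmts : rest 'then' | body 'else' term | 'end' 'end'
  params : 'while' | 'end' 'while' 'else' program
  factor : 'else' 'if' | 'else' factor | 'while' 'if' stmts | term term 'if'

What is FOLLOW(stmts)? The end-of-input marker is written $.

In program : 'then' 'then' decl stmts: stmts is at the end, add FOLLOW(program) = { 'else', 'end', 'if' }.
In factor : 'while' 'if' stmts: stmts is at the end, add FOLLOW(factor) = { $, 'else', 'end', 'if', 'then', 'while' }.
Union: FOLLOW(stmts) = { $, 'else', 'end', 'if', 'then', 'while' }.

{ $, 'else', 'end', 'if', 'then', 'while' }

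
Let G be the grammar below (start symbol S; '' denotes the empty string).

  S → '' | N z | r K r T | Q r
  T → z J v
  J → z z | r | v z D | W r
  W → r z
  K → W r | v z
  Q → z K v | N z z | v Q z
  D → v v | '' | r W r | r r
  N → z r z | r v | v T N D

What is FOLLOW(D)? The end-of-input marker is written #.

{ r, v, z }

In J → v z D: D is at the end, add FOLLOW(J) = { v }.
In N → v T N D: D is at the end, add FOLLOW(N) = { r, v, z }.
Union: FOLLOW(D) = { r, v, z }.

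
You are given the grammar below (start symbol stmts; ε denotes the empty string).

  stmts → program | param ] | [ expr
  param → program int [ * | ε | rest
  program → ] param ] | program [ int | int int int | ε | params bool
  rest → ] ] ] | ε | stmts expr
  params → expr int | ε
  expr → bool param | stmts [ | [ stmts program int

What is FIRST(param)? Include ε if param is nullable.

{ [, ], bool, int, ε }

From param → program int [ *: program nullable, take FIRST(program) ∪ {int} = { [, ], bool, int }.
param → ε contributes ε.
From param → rest: add FIRST(rest) = { [, ], bool, int, ε } (including ε since rest is nullable).
Union: FIRST(param) = { [, ], bool, int, ε }.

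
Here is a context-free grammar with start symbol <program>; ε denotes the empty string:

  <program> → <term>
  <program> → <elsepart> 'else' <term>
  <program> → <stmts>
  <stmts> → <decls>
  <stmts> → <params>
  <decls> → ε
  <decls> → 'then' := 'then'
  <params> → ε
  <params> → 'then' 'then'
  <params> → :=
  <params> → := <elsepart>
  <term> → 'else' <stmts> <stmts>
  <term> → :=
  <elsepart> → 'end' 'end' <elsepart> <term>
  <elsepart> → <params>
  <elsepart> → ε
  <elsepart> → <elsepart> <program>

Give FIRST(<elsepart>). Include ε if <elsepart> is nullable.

<elsepart> → 'end' 'end' <elsepart> <term> contributes {'end'}.
From <elsepart> → <params>: add FIRST(<params>) = { 'then', :=, ε } (including ε since <params> is nullable).
<elsepart> → ε contributes ε.
From <elsepart> → <elsepart> <program>: <elsepart>, <program> nullable, take FIRST(<elsepart>) ∪ FIRST(<program>) = { 'else', 'end', 'then', := }; also ε since the whole RHS is nullable.
Union: FIRST(<elsepart>) = { 'else', 'end', 'then', :=, ε }.

{ 'else', 'end', 'then', :=, ε }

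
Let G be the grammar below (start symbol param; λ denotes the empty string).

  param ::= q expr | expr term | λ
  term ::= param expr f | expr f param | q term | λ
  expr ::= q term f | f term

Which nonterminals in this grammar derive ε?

{ param, term }

Directly nullable (have an λ-production): param, term.
No other nonterminal has a production whose RHS symbols are all nullable.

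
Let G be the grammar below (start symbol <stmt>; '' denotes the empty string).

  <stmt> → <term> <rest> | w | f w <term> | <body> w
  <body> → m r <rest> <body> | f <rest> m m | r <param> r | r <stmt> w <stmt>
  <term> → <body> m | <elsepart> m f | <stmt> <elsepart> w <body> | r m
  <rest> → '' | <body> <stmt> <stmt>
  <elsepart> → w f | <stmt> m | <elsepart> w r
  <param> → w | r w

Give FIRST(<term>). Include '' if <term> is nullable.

{ f, m, r, w }

From <term> → <body> m: add FIRST(<body>) = { f, m, r }.
From <term> → <elsepart> m f: add FIRST(<elsepart>) = { f, m, r, w }.
From <term> → <stmt> <elsepart> w <body>: add FIRST(<stmt>) = { f, m, r, w }.
<term> → r m contributes {r}.
Union: FIRST(<term>) = { f, m, r, w }.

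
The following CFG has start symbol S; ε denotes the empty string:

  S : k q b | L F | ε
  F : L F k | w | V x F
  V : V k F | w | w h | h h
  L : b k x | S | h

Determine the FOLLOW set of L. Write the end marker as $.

{ b, h, k, w }

In S : L F: add FIRST(F) = { b, h, k, w }.
In F : L F k: add FIRST(F k) = { b, h, k, w }.
Union: FOLLOW(L) = { b, h, k, w }.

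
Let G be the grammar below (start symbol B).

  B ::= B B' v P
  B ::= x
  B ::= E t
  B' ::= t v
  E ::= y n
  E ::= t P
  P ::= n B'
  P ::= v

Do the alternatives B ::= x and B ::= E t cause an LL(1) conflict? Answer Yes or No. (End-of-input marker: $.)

No

FIRST(x) = { x } and FIRST(E t) = { t, y }.
The FIRST sets are disjoint and neither alternative is nullable — no conflict.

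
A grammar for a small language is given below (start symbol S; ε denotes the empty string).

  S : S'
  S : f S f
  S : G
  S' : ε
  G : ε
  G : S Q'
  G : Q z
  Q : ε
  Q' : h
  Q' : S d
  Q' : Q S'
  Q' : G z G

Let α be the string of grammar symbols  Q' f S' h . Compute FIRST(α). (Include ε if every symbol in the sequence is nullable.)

Add FIRST(Q')\{ε} = { d, f, h, z }; Q' is nullable, continue.
f is a terminal; add {f} and stop.

{ d, f, h, z }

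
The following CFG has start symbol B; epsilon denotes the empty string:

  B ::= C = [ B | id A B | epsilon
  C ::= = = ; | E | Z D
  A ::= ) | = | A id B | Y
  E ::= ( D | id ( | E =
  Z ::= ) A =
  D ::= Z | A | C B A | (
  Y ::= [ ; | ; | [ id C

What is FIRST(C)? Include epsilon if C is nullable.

{ (, ), =, id }

C ::= = = ; contributes {=}.
From C ::= E: add FIRST(E) = { (, id }.
From C ::= Z D: add FIRST(Z) = { ) }.
Union: FIRST(C) = { (, ), =, id }.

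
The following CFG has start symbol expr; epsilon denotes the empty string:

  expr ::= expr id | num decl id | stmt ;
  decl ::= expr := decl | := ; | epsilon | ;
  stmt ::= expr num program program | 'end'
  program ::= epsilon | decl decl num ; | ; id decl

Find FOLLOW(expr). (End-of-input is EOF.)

{ EOF, :=, id, num }

expr is the start symbol, so EOF ∈ FOLLOW(expr).
In expr ::= expr id: add FIRST(id) = { id }.
In decl ::= expr := decl: add FIRST(:= decl) = { := }.
In stmt ::= expr num program program: add FIRST(num program program) = { num }.
Union: FOLLOW(expr) = { EOF, :=, id, num }.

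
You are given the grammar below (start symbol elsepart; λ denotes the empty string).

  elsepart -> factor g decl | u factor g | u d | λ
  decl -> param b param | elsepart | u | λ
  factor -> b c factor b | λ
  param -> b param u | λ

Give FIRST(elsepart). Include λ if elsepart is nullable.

{ b, g, u, λ }

From elsepart -> factor g decl: factor nullable, take FIRST(factor) ∪ {g} = { b, g }.
elsepart -> u factor g contributes {u}.
elsepart -> u d contributes {u}.
elsepart -> λ contributes λ.
Union: FIRST(elsepart) = { b, g, u, λ }.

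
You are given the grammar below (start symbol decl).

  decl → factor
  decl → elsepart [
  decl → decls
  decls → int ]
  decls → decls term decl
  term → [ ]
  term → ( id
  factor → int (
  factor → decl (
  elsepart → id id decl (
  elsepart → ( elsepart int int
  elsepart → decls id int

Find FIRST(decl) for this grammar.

From decl → factor: add FIRST(factor) = { (, id, int }.
From decl → elsepart [: add FIRST(elsepart) = { (, id, int }.
From decl → decls: add FIRST(decls) = { int }.
Union: FIRST(decl) = { (, id, int }.

{ (, id, int }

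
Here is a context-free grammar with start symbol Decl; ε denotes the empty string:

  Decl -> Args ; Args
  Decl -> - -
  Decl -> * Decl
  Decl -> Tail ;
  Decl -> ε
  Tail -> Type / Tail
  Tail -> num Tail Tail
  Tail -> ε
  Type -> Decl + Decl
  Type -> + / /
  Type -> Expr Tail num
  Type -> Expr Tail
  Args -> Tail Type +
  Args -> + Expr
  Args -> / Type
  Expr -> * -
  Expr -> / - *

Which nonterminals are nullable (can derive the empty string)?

{ Decl, Tail }

Directly nullable (have an ε-production): Decl, Tail.
No other nonterminal has a production whose RHS symbols are all nullable.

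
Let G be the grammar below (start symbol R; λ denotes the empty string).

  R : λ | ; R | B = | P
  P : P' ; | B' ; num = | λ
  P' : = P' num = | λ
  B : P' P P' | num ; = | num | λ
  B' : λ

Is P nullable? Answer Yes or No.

P has an λ-production, so P ⇒ λ.

Yes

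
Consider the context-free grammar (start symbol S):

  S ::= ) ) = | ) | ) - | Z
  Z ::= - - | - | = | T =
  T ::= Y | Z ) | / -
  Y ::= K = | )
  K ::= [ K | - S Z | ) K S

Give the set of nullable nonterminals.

{ } (none)

No nonterminal has an empty production or an RHS whose symbols are all nullable.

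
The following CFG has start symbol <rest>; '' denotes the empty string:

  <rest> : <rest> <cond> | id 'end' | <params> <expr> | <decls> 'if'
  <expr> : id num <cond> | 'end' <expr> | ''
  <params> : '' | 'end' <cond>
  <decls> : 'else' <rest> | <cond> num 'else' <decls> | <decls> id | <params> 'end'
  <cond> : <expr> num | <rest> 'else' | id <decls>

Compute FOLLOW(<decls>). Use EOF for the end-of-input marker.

{ EOF, 'else', 'end', 'if', id, num }

In <rest> : <decls> 'if': add FIRST('if') = { 'if' }.
In <decls> : <cond> num 'else' <decls>: <decls> is at the end, add FOLLOW(<decls>) = { EOF, 'else', 'end', 'if', id, num }.
In <decls> : <decls> id: add FIRST(id) = { id }.
In <cond> : id <decls>: <decls> is at the end, add FOLLOW(<cond>) = { EOF, 'else', 'end', 'if', id, num }.
Union: FOLLOW(<decls>) = { EOF, 'else', 'end', 'if', id, num }.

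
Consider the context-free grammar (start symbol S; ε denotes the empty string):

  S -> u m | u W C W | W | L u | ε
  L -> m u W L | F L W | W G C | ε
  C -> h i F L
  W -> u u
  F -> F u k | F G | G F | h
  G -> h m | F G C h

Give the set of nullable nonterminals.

{ L, S }

Directly nullable (have an ε-production): S, L.
No other nonterminal has a production whose RHS symbols are all nullable.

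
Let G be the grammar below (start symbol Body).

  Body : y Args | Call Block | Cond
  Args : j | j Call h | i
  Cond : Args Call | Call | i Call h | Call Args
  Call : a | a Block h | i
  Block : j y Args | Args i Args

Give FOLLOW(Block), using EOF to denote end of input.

In Body : Call Block: Block is at the end, add FOLLOW(Body) = { EOF }.
In Call : a Block h: add FIRST(h) = { h }.
Union: FOLLOW(Block) = { EOF, h }.

{ EOF, h }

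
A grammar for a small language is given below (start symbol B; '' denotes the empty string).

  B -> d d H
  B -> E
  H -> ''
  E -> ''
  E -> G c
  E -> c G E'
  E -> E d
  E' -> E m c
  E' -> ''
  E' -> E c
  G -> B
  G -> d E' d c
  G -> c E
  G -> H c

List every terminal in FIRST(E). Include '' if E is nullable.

{ c, d, '' }

E -> '' contributes ''.
From E -> G c: G nullable, take FIRST(G) ∪ {c} = { c, d }.
E -> c G E' contributes {c}.
From E -> E d: E nullable, take FIRST(E) ∪ {d} = { c, d }.
Union: FIRST(E) = { c, d, '' }.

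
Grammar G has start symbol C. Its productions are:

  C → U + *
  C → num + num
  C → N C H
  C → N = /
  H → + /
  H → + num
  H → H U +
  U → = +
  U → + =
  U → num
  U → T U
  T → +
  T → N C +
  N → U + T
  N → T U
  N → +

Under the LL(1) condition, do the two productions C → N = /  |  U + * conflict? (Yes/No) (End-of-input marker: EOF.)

FIRST(N = /) = { +, =, num } and FIRST(U + *) = { +, =, num }.
Both contain +, so the two alternatives are not disjoint — LL(1) conflict.

Yes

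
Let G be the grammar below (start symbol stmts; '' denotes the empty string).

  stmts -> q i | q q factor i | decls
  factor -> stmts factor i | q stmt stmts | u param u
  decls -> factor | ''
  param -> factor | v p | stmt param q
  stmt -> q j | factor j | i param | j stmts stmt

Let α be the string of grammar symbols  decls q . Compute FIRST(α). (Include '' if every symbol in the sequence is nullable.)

Add FIRST(decls)\{''} = { q, u }; decls is nullable, continue.
q is a terminal; add {q} and stop.

{ q, u }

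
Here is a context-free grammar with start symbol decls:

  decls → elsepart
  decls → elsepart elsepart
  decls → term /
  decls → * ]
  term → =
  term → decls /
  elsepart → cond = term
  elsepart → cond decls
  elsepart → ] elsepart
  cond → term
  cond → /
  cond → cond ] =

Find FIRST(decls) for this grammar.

From decls → elsepart: add FIRST(elsepart) = { *, /, =, ] }.
From decls → elsepart elsepart: add FIRST(elsepart) = { *, /, =, ] }.
From decls → term /: add FIRST(term) = { *, /, =, ] }.
decls → * ] contributes {*}.
Union: FIRST(decls) = { *, /, =, ] }.

{ *, /, =, ] }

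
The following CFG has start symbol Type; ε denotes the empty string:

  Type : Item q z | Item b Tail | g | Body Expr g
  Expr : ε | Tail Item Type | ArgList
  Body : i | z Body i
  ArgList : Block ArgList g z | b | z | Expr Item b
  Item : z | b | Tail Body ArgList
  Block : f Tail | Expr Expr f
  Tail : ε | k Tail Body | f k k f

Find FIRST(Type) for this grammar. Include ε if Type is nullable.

{ b, f, g, i, k, z }

From Type : Item q z: add FIRST(Item) = { b, f, i, k, z }.
From Type : Item b Tail: add FIRST(Item) = { b, f, i, k, z }.
Type : g contributes {g}.
From Type : Body Expr g: add FIRST(Body) = { i, z }.
Union: FIRST(Type) = { b, f, g, i, k, z }.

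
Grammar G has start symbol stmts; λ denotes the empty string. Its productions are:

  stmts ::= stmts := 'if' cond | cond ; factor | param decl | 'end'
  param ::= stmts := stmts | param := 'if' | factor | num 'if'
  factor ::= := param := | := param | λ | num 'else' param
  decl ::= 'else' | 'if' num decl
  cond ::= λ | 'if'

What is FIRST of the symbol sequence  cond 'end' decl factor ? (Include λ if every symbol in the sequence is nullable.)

Add FIRST(cond)\{λ} = { 'if' }; cond is nullable, continue.
'end' is a terminal; add {'end'} and stop.

{ 'end', 'if' }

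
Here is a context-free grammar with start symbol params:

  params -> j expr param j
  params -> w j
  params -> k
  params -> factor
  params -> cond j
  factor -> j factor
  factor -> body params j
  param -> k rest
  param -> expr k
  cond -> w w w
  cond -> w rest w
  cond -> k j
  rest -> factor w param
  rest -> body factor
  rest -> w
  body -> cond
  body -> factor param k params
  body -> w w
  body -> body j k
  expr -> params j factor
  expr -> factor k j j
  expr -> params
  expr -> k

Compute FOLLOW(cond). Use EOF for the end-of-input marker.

In params -> cond j: add FIRST(j) = { j }.
In body -> cond: cond is at the end, add FOLLOW(body) = { j, k, w }.
Union: FOLLOW(cond) = { j, k, w }.

{ j, k, w }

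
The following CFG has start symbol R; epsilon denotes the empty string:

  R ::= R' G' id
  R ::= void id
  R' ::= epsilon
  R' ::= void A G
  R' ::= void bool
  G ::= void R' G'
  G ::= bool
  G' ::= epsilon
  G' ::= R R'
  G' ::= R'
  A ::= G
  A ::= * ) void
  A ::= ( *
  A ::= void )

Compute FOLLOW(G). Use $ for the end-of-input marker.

In R' ::= void A G: G is at the end, add FOLLOW(R') = { bool, id, void }.
In A ::= G: G is at the end, add FOLLOW(A) = { bool, void }.
Union: FOLLOW(G) = { bool, id, void }.

{ bool, id, void }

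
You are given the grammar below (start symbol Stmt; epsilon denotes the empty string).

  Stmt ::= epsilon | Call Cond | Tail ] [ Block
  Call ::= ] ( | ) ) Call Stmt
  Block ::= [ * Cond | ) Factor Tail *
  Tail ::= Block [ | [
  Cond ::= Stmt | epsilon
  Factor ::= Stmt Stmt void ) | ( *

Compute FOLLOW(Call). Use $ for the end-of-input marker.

In Stmt ::= Call Cond: add FIRST(Cond)\{epsilon} = { ), [, ] }.
  Since Cond is nullable, also add FOLLOW(Stmt) = { $, ), [, ], void }.
In Call ::= ) ) Call Stmt: add FIRST(Stmt)\{epsilon} = { ), [, ] }.
  Since Stmt is nullable, also add FOLLOW(Call) = { $, ), [, ], void }.
Union: FOLLOW(Call) = { $, ), [, ], void }.

{ $, ), [, ], void }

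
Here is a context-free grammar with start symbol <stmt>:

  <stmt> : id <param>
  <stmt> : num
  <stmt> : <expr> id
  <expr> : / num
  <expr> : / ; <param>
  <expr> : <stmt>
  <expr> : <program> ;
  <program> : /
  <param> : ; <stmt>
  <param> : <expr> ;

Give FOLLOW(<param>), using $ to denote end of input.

In <stmt> : id <param>: <param> is at the end, add FOLLOW(<stmt>) = { $, ;, id }.
In <expr> : / ; <param>: <param> is at the end, add FOLLOW(<expr>) = { ;, id }.
Union: FOLLOW(<param>) = { $, ;, id }.

{ $, ;, id }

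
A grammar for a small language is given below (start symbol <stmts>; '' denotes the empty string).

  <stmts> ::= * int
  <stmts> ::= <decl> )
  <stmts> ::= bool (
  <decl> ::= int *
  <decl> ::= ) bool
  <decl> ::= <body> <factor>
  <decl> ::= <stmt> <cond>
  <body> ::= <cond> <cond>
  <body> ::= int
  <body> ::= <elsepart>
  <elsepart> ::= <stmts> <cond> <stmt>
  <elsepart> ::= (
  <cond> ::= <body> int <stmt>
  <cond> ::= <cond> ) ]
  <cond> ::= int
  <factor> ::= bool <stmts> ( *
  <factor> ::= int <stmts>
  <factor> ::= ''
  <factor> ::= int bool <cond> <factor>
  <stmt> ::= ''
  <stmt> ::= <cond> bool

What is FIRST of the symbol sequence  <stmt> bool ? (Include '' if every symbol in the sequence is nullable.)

{ (, ), *, bool, int }

Add FIRST(<stmt>)\{''} = { (, ), *, bool, int }; <stmt> is nullable, continue.
bool is a terminal; add {bool} and stop.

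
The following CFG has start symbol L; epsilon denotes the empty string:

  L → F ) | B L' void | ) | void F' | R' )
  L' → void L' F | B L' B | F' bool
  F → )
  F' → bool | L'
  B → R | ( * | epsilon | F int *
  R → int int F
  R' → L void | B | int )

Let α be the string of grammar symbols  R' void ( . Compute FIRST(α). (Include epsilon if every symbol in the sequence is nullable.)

Add FIRST(R')\{epsilon} = { (, ), bool, int, void }; R' is nullable, continue.
void is a terminal; add {void} and stop.

{ (, ), bool, int, void }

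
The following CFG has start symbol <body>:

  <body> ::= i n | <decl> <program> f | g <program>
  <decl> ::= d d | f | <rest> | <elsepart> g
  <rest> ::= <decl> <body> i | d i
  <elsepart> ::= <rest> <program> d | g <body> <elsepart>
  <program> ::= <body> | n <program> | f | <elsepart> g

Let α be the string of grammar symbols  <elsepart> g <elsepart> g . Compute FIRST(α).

{ d, f, g }

Add FIRST(<elsepart>) = { d, f, g }; <elsepart> is not nullable, stop.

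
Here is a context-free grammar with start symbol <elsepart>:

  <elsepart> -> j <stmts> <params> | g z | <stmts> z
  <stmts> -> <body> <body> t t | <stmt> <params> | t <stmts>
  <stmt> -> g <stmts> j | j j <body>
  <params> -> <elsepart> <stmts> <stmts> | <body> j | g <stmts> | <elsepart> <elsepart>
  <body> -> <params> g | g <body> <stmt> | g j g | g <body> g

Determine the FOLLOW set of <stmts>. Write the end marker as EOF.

In <elsepart> -> j <stmts> <params>: add FIRST(<params>) = { g, j, t }.
In <elsepart> -> <stmts> z: add FIRST(z) = { z }.
In <stmts> -> t <stmts>: <stmts> is at the end, add FOLLOW(<stmts>) = { EOF, g, j, t, z }.
In <stmt> -> g <stmts> j: add FIRST(j) = { j }.
In <params> -> <elsepart> <stmts> <stmts>: add FIRST(<stmts>) = { g, j, t }.
In <params> -> <elsepart> <stmts> <stmts>: <stmts> is at the end, add FOLLOW(<params>) = { EOF, g, j, t, z }.
In <params> -> g <stmts>: <stmts> is at the end, add FOLLOW(<params>) = { EOF, g, j, t, z }.
Union: FOLLOW(<stmts>) = { EOF, g, j, t, z }.

{ EOF, g, j, t, z }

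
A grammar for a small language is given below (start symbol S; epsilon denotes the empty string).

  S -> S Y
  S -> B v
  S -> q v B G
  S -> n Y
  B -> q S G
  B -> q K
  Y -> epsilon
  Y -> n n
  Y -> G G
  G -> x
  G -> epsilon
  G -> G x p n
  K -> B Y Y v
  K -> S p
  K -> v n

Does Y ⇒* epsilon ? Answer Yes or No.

Y has an epsilon-production, so Y ⇒ epsilon.

Yes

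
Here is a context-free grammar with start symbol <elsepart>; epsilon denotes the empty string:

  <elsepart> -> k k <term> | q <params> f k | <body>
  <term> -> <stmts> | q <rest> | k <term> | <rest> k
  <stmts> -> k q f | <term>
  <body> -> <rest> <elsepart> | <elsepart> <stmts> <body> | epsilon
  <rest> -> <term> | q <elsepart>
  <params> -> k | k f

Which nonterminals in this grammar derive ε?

{ <body>, <elsepart> }

Directly nullable (have an epsilon-production): <body>.
<elsepart> -> <body> with every symbol nullable, so <elsepart> is nullable.
No other nonterminal has a production whose RHS symbols are all nullable.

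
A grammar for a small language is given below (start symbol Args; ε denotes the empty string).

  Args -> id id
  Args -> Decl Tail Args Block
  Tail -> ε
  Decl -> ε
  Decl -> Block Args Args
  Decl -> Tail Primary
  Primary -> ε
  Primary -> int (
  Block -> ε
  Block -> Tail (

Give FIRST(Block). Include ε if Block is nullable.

Block -> ε contributes ε.
From Block -> Tail (: Tail nullable, take FIRST(Tail) ∪ {(} = { ( }.
Union: FIRST(Block) = { (, ε }.

{ (, ε }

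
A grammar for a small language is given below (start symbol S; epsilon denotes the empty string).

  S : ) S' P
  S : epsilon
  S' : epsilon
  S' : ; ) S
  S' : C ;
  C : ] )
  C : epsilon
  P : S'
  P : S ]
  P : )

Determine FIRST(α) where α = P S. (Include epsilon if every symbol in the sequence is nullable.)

Add FIRST(P)\{epsilon} = { ), ;, ] }; P is nullable, continue.
Add FIRST(S)\{epsilon} = { ) }; S is nullable, continue.
Every symbol is nullable, so include epsilon.

{ ), ;, ], epsilon }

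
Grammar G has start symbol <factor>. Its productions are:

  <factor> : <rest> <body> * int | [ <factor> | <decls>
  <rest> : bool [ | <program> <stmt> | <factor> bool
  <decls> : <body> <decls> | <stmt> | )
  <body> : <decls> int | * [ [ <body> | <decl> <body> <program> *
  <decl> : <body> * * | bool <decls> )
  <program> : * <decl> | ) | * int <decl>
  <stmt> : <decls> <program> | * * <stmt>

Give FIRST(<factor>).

From <factor> : <rest> <body> * int: add FIRST(<rest>) = { ), *, [, bool }.
<factor> : [ <factor> contributes {[}.
From <factor> : <decls>: add FIRST(<decls>) = { ), *, bool }.
Union: FIRST(<factor>) = { ), *, [, bool }.

{ ), *, [, bool }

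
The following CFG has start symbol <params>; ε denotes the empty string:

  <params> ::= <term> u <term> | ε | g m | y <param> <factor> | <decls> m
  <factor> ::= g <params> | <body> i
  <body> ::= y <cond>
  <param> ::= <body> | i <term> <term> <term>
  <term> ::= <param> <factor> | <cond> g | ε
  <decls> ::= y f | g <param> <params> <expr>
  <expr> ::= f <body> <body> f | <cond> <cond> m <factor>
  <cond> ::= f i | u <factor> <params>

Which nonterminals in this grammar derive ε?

Directly nullable (have an ε-production): <params>, <term>.
No other nonterminal has a production whose RHS symbols are all nullable.

{ <params>, <term> }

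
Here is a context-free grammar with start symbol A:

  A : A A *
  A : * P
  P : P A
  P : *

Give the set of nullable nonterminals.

No nonterminal has an empty production or an RHS whose symbols are all nullable.

{ } (none)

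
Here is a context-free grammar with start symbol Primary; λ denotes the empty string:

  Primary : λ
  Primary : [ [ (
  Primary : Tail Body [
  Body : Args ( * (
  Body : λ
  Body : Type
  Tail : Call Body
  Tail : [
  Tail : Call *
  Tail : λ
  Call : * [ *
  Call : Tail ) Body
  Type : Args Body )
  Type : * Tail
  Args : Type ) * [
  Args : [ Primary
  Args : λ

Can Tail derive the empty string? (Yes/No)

Tail has an λ-production, so Tail ⇒ λ.

Yes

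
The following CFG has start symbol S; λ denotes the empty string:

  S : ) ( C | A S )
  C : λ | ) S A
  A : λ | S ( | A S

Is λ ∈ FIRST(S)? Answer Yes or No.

Nullable nonterminals: A, C.
No production of S has an RHS whose symbols are all nullable, so S is not nullable.

No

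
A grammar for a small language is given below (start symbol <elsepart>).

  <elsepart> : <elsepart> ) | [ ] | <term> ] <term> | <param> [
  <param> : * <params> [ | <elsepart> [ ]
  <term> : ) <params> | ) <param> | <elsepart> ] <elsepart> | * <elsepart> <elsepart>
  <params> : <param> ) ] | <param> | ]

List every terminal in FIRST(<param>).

{ ), *, [ }

<param> : * <params> [ contributes {*}.
From <param> : <elsepart> [ ]: add FIRST(<elsepart>) = { ), *, [ }.
Union: FIRST(<param>) = { ), *, [ }.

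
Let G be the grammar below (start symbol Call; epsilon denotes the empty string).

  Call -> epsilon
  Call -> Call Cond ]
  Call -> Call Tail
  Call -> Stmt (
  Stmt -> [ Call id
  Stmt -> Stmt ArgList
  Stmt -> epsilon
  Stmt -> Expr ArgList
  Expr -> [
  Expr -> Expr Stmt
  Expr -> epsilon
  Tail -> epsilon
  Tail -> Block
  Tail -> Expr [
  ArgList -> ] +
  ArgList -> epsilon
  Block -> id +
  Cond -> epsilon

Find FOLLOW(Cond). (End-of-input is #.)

In Call -> Call Cond ]: add FIRST(]) = { ] }.
Union: FOLLOW(Cond) = { ] }.

{ ] }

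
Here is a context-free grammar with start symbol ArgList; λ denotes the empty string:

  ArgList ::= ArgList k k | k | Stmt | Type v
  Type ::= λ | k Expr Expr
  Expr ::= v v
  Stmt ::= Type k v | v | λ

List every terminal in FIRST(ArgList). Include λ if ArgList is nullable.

From ArgList ::= ArgList k k: ArgList nullable, take FIRST(ArgList) ∪ {k} = { k, v }.
ArgList ::= k contributes {k}.
From ArgList ::= Stmt: add FIRST(Stmt) = { k, v, λ } (including λ since Stmt is nullable).
From ArgList ::= Type v: Type nullable, take FIRST(Type) ∪ {v} = { k, v }.
Union: FIRST(ArgList) = { k, v, λ }.

{ k, v, λ }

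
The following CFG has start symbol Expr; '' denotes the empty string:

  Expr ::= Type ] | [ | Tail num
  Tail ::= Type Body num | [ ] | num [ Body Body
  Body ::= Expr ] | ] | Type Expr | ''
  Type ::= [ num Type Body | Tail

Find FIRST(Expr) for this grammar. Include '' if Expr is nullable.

From Expr ::= Type ]: add FIRST(Type) = { [, num }.
Expr ::= [ contributes {[}.
From Expr ::= Tail num: add FIRST(Tail) = { [, num }.
Union: FIRST(Expr) = { [, num }.

{ [, num }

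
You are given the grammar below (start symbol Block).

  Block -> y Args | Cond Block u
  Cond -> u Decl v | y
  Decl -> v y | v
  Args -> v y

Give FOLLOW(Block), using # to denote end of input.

Block is the start symbol, so # ∈ FOLLOW(Block).
In Block -> Cond Block u: add FIRST(u) = { u }.
Union: FOLLOW(Block) = { #, u }.

{ #, u }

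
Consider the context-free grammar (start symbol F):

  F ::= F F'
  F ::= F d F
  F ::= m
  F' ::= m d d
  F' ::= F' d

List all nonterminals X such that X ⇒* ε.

No nonterminal has an empty production or an RHS whose symbols are all nullable.

{ } (none)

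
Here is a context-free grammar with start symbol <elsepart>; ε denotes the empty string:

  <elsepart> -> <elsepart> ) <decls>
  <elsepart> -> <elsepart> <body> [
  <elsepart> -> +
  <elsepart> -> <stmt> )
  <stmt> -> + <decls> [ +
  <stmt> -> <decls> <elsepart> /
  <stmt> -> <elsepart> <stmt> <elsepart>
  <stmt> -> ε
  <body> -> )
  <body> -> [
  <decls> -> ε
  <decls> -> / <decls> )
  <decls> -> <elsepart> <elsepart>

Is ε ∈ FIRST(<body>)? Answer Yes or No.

No

Nullable nonterminals: <decls>, <stmt>.
No production of <body> has an RHS whose symbols are all nullable, so <body> is not nullable.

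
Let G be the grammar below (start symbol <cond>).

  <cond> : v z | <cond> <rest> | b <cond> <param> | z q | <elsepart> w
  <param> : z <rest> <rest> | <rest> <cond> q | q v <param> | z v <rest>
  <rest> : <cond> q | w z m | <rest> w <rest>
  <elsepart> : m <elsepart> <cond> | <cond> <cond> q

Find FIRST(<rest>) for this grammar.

From <rest> : <cond> q: add FIRST(<cond>) = { b, m, v, z }.
<rest> : w z m contributes {w}.
From <rest> : <rest> w <rest>: add FIRST(<rest>) = { b, m, v, w, z }.
Union: FIRST(<rest>) = { b, m, v, w, z }.

{ b, m, v, w, z }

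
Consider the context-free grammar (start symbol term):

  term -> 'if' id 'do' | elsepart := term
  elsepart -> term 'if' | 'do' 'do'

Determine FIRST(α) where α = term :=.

{ 'do', 'if' }

Add FIRST(term) = { 'do', 'if' }; term is not nullable, stop.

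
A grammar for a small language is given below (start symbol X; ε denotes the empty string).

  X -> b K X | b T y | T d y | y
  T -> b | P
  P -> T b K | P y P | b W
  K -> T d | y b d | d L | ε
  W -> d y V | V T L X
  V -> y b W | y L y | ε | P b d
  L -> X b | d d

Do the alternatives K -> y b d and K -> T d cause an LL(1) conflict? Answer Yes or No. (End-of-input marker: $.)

No

FIRST(y b d) = { y } and FIRST(T d) = { b }.
The FIRST sets are disjoint and neither alternative is nullable — no conflict.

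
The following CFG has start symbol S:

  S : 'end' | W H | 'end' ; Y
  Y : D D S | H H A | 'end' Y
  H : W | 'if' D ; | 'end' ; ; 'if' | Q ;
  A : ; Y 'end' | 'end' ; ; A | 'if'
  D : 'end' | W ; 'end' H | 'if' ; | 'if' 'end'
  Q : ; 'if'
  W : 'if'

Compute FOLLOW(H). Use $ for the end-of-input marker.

{ $, 'end', 'if', ; }

In S : W H: H is at the end, add FOLLOW(S) = { $, 'end' }.
In Y : H H A: add FIRST(H A) = { 'end', 'if', ; }.
In Y : H H A: add FIRST(A) = { 'end', 'if', ; }.
In D : W ; 'end' H: H is at the end, add FOLLOW(D) = { 'end', 'if', ; }.
Union: FOLLOW(H) = { $, 'end', 'if', ; }.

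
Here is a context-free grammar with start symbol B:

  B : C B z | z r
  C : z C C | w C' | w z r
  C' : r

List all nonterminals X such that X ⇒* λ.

No nonterminal has an empty production or an RHS whose symbols are all nullable.

{ } (none)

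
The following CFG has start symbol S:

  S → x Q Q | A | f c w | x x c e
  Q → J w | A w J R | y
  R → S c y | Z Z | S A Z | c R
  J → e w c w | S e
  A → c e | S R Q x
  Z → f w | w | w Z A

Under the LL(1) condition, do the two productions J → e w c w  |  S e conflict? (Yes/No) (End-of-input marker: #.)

FIRST(e w c w) = { e } and FIRST(S e) = { c, f, x }.
The FIRST sets are disjoint and neither alternative is nullable — no conflict.

No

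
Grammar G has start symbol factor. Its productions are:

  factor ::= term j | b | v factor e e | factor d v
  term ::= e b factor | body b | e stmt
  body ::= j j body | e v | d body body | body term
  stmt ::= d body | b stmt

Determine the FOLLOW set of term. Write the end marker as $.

In factor ::= term j: add FIRST(j) = { j }.
In body ::= body term: term is at the end, add FOLLOW(body) = { b, d, e, j }.
Union: FOLLOW(term) = { b, d, e, j }.

{ b, d, e, j }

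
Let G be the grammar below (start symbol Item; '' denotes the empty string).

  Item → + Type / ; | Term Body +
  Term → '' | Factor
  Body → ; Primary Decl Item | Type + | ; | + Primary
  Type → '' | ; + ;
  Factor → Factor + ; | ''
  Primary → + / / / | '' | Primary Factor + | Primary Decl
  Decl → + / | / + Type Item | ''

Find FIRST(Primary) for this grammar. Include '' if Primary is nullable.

{ +, /, '' }

Primary → + / / / contributes {+}.
Primary → '' contributes ''.
From Primary → Primary Factor +: Primary, Factor nullable, take FIRST(Primary) ∪ FIRST(Factor) ∪ {+} = { +, / }.
From Primary → Primary Decl: Primary, Decl nullable, take FIRST(Primary) ∪ FIRST(Decl) = { +, / }; also '' since the whole RHS is nullable.
Union: FIRST(Primary) = { +, /, '' }.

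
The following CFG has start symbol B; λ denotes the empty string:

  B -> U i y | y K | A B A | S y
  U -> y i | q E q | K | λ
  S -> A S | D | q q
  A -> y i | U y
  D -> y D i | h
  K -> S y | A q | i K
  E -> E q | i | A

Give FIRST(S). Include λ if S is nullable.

From S -> A S: add FIRST(A) = { h, i, q, y }.
From S -> D: add FIRST(D) = { h, y }.
S -> q q contributes {q}.
Union: FIRST(S) = { h, i, q, y }.

{ h, i, q, y }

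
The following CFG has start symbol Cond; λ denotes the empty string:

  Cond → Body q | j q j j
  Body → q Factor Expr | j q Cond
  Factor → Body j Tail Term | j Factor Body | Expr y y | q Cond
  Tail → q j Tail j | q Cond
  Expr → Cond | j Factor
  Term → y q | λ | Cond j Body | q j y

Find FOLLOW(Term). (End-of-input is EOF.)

{ j, q, y }

In Factor → Body j Tail Term: Term is at the end, add FOLLOW(Factor) = { j, q, y }.
Union: FOLLOW(Term) = { j, q, y }.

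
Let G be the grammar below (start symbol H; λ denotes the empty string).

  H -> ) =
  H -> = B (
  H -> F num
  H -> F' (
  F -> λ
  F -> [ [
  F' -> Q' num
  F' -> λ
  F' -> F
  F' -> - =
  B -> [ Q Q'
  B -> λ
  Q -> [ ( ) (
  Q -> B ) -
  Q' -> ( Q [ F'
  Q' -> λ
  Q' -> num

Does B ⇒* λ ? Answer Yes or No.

B has an λ-production, so B ⇒ λ.

Yes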